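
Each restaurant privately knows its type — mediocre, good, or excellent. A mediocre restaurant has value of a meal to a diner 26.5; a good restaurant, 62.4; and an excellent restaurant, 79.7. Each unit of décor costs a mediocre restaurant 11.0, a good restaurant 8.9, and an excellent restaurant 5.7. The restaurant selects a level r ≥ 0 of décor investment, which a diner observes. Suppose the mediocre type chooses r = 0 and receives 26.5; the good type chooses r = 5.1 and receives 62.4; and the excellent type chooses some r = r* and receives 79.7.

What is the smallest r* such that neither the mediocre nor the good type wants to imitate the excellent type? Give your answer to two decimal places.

Mediocre type (on-path payoff 26.5) won't mimic when 26.5 ≥ 79.7 − 11.0·r*, i.e. r* ≥ 4.84.
Good type (on-path payoff 62.4 − 8.9×5.1 = 17.01) won't mimic when 17.01 ≥ 79.7 − 8.9·r*, i.e. r* ≥ 7.04.
Both must hold, so r* = max(4.84, 7.04) = 7.04. The good type's constraint binds.

7.04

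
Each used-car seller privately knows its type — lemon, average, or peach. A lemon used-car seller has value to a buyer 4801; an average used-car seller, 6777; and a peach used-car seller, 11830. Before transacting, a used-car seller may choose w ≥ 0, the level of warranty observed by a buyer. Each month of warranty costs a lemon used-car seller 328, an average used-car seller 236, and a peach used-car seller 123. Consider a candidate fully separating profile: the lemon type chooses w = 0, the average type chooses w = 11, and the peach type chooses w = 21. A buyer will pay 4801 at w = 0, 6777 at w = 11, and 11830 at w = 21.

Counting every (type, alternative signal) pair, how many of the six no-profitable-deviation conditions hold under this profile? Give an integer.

Lemon (own payoff 4801): to w=11 gives 6777 − 328×11 = 3169 → no gain ✓; to w=21 gives 11830 − 328×21 = 4942 → profitable ✗.
Peach (own payoff 11830 − 123×21 = 9247): to w=0 gives 4801 → no gain ✓; to w=11 gives 6777 − 123×11 = 5424 → no gain ✓.
Average (own payoff 6777 − 236×11 = 4181): to w=0 gives 4801 → profitable ✗; to w=21 gives 11830 − 236×21 = 6874 → profitable ✗.
3 of the 6 constraints hold; not an equilibrium.

3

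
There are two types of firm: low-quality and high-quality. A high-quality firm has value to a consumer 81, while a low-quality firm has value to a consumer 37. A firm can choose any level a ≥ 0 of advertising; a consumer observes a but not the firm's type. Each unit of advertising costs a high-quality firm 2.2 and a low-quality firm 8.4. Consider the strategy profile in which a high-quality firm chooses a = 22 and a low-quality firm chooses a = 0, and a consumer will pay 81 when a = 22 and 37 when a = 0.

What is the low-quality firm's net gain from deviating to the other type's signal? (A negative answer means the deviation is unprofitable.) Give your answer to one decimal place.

-140.8

Playing a = 0 the low-quality firm receives 37.
Deviating to a = 22 brings payment 81 at cost 8.4 × 22 = 184.8, netting -103.8.
Gain from deviating: -103.8 − 37 = -140.8.
The gain is negative, so the low-quality type's incentive-compatibility constraint is satisfied.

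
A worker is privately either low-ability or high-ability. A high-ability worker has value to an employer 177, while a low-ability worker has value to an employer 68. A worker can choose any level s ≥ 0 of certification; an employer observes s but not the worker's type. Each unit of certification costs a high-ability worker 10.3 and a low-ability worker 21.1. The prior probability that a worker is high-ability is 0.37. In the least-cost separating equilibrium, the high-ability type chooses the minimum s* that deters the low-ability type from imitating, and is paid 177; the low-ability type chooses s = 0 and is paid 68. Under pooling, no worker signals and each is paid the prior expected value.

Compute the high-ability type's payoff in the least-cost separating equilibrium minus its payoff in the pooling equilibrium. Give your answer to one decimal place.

15.5

Least-cost separating signal: s* solves 68 = 177 − 21.1·s*, so s* = (177 − 68)/21.1 ≈ 5.1659.
High-ability type's separating payoff: 177 − 10.3 × s* = 177 − 10.3 × (177 − 68)/21.1 = 177 − 1122.7/21.1 ≈ 123.791.
Pooling payoff: 0.37 × 177 + 0.63 × 68 = 108.33.
Difference: 123.791 − 108.33 = 15.461, i.e. 15.5 to one decimal place.
The high-ability type prefers to separate.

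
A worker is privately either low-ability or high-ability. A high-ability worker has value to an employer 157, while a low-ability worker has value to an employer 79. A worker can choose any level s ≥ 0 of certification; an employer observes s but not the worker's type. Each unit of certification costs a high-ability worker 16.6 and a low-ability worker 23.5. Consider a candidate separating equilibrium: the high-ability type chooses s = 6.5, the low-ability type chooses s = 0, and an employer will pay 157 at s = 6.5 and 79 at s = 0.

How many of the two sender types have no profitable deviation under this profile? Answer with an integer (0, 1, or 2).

Low-ability type: stay at 0 → 79; mimic → 157 − 23.5 × 6.5 = 4.25. IC holds (79 ≥ 4.25).
High-ability type: signal → 157 − 16.6 × 6.5 = 49.1; deviate to 0 → 79. IC fails (49.1 < 79).
1 of 2 constraints hold, so this profile is not an equilibrium.

1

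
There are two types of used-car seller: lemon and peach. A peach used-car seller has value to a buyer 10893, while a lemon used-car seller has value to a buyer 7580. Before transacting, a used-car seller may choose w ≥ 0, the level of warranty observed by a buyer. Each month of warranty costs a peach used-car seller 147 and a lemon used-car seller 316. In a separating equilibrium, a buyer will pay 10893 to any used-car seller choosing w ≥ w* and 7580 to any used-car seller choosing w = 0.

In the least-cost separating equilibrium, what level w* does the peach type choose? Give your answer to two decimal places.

10.48

A lemon used-car seller choosing w = 0 receives 7580.
Imitating at w* instead would pay 10893 at cost 316·w*, netting 10893 − 316·w*.
Indifference: 7580 = 10893 − 316·w*, so w* = (10893 − 7580) / 316 ≈ 10.48.
At w* the lemon type's incentive constraint just binds; the peach type strictly prefers w* since its per-unit cost is lower.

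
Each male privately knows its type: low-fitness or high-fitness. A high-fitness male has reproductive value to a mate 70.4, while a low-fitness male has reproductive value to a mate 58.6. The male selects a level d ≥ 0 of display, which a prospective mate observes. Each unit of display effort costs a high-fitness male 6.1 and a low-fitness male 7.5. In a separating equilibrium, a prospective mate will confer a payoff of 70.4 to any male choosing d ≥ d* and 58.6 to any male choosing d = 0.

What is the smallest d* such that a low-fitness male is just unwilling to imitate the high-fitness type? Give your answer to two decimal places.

A low-fitness male choosing d = 0 receives 58.6.
Imitating at d* instead would pay 70.4 at cost 7.5·d*, netting 70.4 − 7.5·d*.
Indifference: 58.6 = 70.4 − 7.5·d*, so d* = (70.4 − 58.6) / 7.5 ≈ 1.57.
This is the low-fitness type's binding incentive-compatibility constraint; any d ≥ 1.57 sustains separation on that side.

1.57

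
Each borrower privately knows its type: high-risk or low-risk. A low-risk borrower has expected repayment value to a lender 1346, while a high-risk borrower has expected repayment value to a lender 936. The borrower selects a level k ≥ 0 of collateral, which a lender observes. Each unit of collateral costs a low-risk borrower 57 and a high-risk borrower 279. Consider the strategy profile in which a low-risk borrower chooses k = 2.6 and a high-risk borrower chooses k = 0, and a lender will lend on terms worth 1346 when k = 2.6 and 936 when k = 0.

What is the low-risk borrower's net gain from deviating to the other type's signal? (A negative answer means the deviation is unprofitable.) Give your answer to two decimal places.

Playing k = 2.6 the low-risk borrower receives 1346 − 57 × 2.6 = 1197.8.
Deviating to k = 0 yields 936 instead.
Gain from deviating: 936 − 1197.8 = -261.80.
The gain is negative, so the low-risk type's incentive-compatibility constraint is satisfied.

-261.80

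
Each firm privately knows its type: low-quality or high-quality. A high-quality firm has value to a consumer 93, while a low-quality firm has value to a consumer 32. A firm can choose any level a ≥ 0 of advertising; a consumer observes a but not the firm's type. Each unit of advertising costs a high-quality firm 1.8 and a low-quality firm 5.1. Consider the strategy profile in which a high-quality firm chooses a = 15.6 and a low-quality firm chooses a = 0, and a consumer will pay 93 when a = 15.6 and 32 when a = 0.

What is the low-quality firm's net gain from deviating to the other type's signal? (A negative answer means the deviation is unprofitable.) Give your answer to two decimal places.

Playing a = 0 the low-quality firm receives 32.
Deviating to a = 15.6 brings payment 93 at cost 5.1 × 15.6 = 79.56, netting 13.44.
Gain from deviating: 13.44 − 32 = -18.56.
The gain is negative, so the low-quality type's incentive-compatibility constraint is satisfied.

-18.56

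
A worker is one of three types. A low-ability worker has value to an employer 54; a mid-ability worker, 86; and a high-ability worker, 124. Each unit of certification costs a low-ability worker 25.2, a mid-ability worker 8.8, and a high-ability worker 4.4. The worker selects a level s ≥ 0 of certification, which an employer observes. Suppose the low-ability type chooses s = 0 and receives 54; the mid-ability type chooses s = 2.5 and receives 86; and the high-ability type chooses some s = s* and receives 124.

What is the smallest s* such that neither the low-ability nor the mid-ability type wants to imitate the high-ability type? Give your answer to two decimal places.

6.82

Mid-ability type (on-path payoff 86 − 8.8×2.5 = 64) won't mimic when 64 ≥ 124 − 8.8·s*, i.e. s* ≥ 6.82.
Low-ability type (on-path payoff 54) won't mimic when 54 ≥ 124 − 25.2·s*, i.e. s* ≥ 2.78.
Both must hold, so s* = max(2.78, 6.82) = 6.82. The mid-ability type's constraint binds.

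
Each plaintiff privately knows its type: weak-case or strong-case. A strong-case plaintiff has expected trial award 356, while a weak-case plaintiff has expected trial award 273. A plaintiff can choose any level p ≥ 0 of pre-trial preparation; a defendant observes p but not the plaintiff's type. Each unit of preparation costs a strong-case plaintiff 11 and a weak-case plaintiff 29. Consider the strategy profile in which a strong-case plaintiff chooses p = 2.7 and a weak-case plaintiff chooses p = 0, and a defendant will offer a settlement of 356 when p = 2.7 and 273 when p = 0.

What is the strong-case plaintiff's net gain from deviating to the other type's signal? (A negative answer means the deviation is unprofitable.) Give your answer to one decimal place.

-53.3

Playing p = 2.7 the strong-case plaintiff receives 356 − 11 × 2.7 = 326.3.
Deviating to p = 0 yields 273 instead.
Gain from deviating: 273 − 326.3 = -53.3.
The gain is negative, so the strong-case type's incentive-compatibility constraint is satisfied.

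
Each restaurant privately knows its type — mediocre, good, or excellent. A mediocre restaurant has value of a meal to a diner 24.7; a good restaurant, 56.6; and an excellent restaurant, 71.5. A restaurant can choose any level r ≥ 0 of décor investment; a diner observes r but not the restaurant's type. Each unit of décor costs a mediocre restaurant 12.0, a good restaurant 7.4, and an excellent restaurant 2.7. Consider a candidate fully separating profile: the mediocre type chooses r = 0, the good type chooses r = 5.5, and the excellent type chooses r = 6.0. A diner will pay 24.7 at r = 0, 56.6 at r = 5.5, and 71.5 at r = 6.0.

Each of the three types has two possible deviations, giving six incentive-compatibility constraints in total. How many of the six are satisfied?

4

Good (own payoff 56.6 − 7.4×5.5 = 15.9): to r=0 gives 24.7 → profitable ✗; to r=6.0 gives 71.5 − 7.4×6.0 = 27.1 → profitable ✗.
Mediocre (own payoff 24.7): to r=5.5 gives 56.6 − 12.0×5.5 = -9.4 → no gain ✓; to r=6.0 gives 71.5 − 12.0×6.0 = -0.5 → no gain ✓.
Excellent (own payoff 71.5 − 2.7×6.0 = 55.3): to r=0 gives 24.7 → no gain ✓; to r=5.5 gives 56.6 − 2.7×5.5 = 41.75 → no gain ✓.
4 of the 6 constraints hold; not an equilibrium.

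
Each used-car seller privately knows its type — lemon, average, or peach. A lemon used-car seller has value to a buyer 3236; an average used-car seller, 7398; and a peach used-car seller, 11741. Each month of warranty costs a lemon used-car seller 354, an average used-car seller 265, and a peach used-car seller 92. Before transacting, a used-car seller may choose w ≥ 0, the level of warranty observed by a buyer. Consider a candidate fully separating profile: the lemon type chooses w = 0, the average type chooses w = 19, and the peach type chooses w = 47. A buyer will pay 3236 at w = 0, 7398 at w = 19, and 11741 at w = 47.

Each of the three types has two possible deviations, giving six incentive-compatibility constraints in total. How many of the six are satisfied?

Peach (own payoff 11741 − 92×47 = 7417): to w=0 gives 3236 → no gain ✓; to w=19 gives 7398 − 92×19 = 5650 → no gain ✓.
Lemon (own payoff 3236): to w=19 gives 7398 − 354×19 = 672 → no gain ✓; to w=47 gives 11741 − 354×47 = -4897 → no gain ✓.
Average (own payoff 7398 − 265×19 = 2363): to w=0 gives 3236 → profitable ✗; to w=47 gives 11741 − 265×47 = -714 → no gain ✓.
5 of the 6 constraints hold; not an equilibrium.

5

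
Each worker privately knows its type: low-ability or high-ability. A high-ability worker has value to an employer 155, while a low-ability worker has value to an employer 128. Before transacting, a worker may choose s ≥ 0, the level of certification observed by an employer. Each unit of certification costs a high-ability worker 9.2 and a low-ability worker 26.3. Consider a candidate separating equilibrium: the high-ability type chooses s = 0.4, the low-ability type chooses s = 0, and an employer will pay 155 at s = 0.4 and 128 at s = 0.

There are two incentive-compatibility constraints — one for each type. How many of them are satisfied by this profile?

Low-ability type: stay at 0 → 128; mimic → 155 − 26.3 × 0.4 = 144.48. IC fails (128 < 144.48).
High-ability type: signal → 155 − 9.2 × 0.4 = 151.32; deviate to 0 → 128. IC holds (151.32 ≥ 128).
1 of 2 constraints hold, so this profile is not an equilibrium.

1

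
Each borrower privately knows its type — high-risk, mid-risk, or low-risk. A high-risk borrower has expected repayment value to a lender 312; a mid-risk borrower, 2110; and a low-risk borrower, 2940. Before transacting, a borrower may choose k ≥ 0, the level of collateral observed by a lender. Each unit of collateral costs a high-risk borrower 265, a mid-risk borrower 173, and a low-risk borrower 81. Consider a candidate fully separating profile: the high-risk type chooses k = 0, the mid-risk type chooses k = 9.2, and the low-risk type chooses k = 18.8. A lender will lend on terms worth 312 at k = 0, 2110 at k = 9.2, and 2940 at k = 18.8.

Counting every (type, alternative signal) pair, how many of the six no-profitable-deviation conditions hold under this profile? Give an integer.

High-risk (own payoff 312): to k=9.2 gives 2110 − 265×9.2 = -328 → no gain ✓; to k=18.8 gives 2940 − 265×18.8 = -2042 → no gain ✓.
Low-risk (own payoff 2940 − 81×18.8 = 1417.2): to k=0 gives 312 → no gain ✓; to k=9.2 gives 2110 − 81×9.2 = 1364.8 → no gain ✓.
Mid-risk (own payoff 2110 − 173×9.2 = 518.4): to k=0 gives 312 → no gain ✓; to k=18.8 gives 2940 − 173×18.8 = -312.4 → no gain ✓.
6 of the 6 constraints hold; this profile is a separating equilibrium.

6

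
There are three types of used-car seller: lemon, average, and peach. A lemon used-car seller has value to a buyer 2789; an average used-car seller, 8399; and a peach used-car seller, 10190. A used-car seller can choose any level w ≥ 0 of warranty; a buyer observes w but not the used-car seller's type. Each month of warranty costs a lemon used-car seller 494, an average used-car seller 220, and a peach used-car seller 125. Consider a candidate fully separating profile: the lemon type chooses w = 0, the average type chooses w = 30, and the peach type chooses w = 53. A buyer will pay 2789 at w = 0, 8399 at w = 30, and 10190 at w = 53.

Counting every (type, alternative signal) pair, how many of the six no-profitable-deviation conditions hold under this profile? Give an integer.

4

Average (own payoff 8399 − 220×30 = 1799): to w=0 gives 2789 → profitable ✗; to w=53 gives 10190 − 220×53 = -1470 → no gain ✓.
Peach (own payoff 10190 − 125×53 = 3565): to w=0 gives 2789 → no gain ✓; to w=30 gives 8399 − 125×30 = 4649 → profitable ✗.
Lemon (own payoff 2789): to w=30 gives 8399 − 494×30 = -6421 → no gain ✓; to w=53 gives 10190 − 494×53 = -15992 → no gain ✓.
4 of the 6 constraints hold; not an equilibrium.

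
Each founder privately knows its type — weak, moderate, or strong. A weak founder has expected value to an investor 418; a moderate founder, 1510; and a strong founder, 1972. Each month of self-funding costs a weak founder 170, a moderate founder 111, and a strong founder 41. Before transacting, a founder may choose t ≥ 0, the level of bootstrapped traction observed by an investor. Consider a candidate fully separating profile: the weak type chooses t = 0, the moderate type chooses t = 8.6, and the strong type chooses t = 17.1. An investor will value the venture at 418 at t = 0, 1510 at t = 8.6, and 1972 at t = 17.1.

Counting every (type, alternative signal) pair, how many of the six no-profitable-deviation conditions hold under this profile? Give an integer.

6

Weak (own payoff 418): to t=8.6 gives 1510 − 170×8.6 = 48 → no gain ✓; to t=17.1 gives 1972 − 170×17.1 = -935 → no gain ✓.
Moderate (own payoff 1510 − 111×8.6 = 555.4): to t=0 gives 418 → no gain ✓; to t=17.1 gives 1972 − 111×17.1 = 73.9 → no gain ✓.
Strong (own payoff 1972 − 41×17.1 = 1270.9): to t=0 gives 418 → no gain ✓; to t=8.6 gives 1510 − 41×8.6 = 1157.4 → no gain ✓.
6 of the 6 constraints hold; this profile is a separating equilibrium.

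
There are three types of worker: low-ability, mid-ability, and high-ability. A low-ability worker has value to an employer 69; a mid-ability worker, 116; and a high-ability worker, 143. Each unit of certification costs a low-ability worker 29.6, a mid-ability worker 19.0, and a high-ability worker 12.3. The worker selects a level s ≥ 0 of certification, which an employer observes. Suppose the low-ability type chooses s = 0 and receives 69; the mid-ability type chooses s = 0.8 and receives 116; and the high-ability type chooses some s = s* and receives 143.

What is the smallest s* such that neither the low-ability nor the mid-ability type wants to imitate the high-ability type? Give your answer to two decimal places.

2.50

Low-ability type (on-path payoff 69) won't mimic when 69 ≥ 143 − 29.6·s*, i.e. s* ≥ 2.50.
Mid-ability type (on-path payoff 116 − 19.0×0.8 = 100.8) won't mimic when 100.8 ≥ 143 − 19.0·s*, i.e. s* ≥ 2.22.
Both must hold, so s* = max(2.50, 2.22) = 2.50. The low-ability type's constraint binds.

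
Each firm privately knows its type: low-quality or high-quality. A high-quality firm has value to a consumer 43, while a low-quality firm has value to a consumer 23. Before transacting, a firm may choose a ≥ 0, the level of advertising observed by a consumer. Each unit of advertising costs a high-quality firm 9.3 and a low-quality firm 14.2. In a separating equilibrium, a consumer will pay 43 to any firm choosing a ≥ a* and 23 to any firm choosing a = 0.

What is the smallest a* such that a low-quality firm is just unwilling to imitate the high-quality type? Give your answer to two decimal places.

A low-quality firm choosing a = 0 receives 23.
Imitating at a* instead would pay 43 at cost 14.2·a*, netting 43 − 14.2·a*.
Indifference: 23 = 43 − 14.2·a*, so a* = (43 − 23) / 14.2 ≈ 1.41.
This is the low-quality type's binding incentive-compatibility constraint; any a ≥ 1.41 sustains separation on that side.

1.41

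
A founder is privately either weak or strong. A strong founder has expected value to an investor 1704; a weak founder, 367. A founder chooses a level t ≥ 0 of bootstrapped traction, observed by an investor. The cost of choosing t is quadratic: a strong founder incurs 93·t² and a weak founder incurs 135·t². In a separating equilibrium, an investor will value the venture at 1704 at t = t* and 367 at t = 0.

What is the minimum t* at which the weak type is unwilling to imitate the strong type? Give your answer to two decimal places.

3.15

The weak type at t = 0 receives 367; imitating at t* yields 1704 − 135·t*².
Indifference: 367 = 1704 − 135·t*², so t*² = (1704 − 367) / 135 ≈ 9.9037.
t* = √9.9037 ≈ 3.15.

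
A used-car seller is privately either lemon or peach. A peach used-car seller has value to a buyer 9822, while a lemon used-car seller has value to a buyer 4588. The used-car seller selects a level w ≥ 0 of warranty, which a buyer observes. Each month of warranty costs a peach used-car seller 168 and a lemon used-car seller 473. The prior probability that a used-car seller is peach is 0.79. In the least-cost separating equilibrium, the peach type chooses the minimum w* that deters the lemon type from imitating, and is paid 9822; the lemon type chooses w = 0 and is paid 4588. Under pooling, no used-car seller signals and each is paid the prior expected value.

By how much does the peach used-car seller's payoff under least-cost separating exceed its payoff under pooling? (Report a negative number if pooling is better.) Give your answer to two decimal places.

-759.87

Least-cost separating signal: w* solves 4588 = 9822 − 473·w*, so w* = (9822 − 4588)/473 ≈ 11.0655.
Peach type's separating payoff: 9822 − 168 × w* = 9822 − 168 × (9822 − 4588)/473 = 9822 − 879312/473 ≈ 7962.9894.
Pooling payoff: 0.79 × 9822 + 0.21 × 4588 = 8722.86.
Difference: 7962.9894 − 8722.86 = -759.8706, i.e. -759.87 to two decimal places.
The peach type would prefer the pooling outcome.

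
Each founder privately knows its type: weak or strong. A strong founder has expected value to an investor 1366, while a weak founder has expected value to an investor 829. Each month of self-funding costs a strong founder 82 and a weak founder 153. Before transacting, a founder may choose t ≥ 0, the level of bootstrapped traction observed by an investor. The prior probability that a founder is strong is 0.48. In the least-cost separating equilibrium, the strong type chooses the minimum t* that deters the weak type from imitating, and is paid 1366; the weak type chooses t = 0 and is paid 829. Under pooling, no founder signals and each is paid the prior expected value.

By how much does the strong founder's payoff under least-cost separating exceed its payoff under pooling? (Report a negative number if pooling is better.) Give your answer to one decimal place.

-8.6

Least-cost separating signal: t* solves 829 = 1366 − 153·t*, so t* = (1366 − 829)/153 ≈ 3.5098.
Strong type's separating payoff: 1366 − 82 × t* = 1366 − 82 × (1366 − 829)/153 = 1366 − 44034/153 ≈ 1078.196.
Pooling payoff: 0.48 × 1366 + 0.52 × 829 = 1086.76.
Difference: 1078.196 − 1086.76 = -8.564, i.e. -8.6 to one decimal place.
The strong type would prefer the pooling outcome.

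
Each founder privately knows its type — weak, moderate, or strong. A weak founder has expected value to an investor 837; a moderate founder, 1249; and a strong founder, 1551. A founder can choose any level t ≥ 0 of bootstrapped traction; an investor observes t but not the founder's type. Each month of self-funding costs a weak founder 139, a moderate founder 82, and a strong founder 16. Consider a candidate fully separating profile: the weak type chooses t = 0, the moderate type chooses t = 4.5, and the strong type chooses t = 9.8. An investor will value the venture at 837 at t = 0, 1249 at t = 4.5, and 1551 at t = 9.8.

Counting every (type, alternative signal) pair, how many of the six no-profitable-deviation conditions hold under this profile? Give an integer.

Moderate (own payoff 1249 − 82×4.5 = 880): to t=0 gives 837 → no gain ✓; to t=9.8 gives 1551 − 82×9.8 = 747.4 → no gain ✓.
Weak (own payoff 837): to t=4.5 gives 1249 − 139×4.5 = 623.5 → no gain ✓; to t=9.8 gives 1551 − 139×9.8 = 188.8 → no gain ✓.
Strong (own payoff 1551 − 16×9.8 = 1394.2): to t=0 gives 837 → no gain ✓; to t=4.5 gives 1249 − 16×4.5 = 1177 → no gain ✓.
6 of the 6 constraints hold; this profile is a separating equilibrium.

6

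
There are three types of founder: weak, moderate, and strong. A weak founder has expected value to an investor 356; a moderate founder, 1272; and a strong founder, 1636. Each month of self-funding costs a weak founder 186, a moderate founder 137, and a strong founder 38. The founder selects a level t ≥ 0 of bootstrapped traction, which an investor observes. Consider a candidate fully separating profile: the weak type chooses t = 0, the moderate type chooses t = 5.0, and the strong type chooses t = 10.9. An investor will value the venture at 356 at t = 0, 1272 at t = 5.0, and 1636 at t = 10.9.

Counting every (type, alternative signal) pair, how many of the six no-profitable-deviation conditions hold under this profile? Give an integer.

6

Moderate (own payoff 1272 − 137×5.0 = 587): to t=0 gives 356 → no gain ✓; to t=10.9 gives 1636 − 137×10.9 = 142.7 → no gain ✓.
Strong (own payoff 1636 − 38×10.9 = 1221.8): to t=0 gives 356 → no gain ✓; to t=5.0 gives 1272 − 38×5.0 = 1082 → no gain ✓.
Weak (own payoff 356): to t=5.0 gives 1272 − 186×5.0 = 342 → no gain ✓; to t=10.9 gives 1636 − 186×10.9 = -391.4 → no gain ✓.
6 of the 6 constraints hold; this profile is a separating equilibrium.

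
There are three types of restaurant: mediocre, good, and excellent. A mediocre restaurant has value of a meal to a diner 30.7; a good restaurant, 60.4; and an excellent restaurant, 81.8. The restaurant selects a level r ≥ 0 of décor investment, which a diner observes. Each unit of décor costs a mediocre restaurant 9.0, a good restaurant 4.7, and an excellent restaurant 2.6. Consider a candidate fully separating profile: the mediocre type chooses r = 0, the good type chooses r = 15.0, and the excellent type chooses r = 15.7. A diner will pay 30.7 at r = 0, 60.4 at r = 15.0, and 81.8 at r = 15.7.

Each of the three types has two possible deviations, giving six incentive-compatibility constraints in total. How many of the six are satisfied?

4

Excellent (own payoff 81.8 − 2.6×15.7 = 40.98): to r=0 gives 30.7 → no gain ✓; to r=15.0 gives 60.4 − 2.6×15.0 = 21.4 → no gain ✓.
Mediocre (own payoff 30.7): to r=15.0 gives 60.4 − 9.0×15.0 = -74.6 → no gain ✓; to r=15.7 gives 81.8 − 9.0×15.7 = -59.5 → no gain ✓.
Good (own payoff 60.4 − 4.7×15.0 = -10.1): to r=0 gives 30.7 → profitable ✗; to r=15.7 gives 81.8 − 4.7×15.7 = 8.01 → profitable ✗.
4 of the 6 constraints hold; not an equilibrium.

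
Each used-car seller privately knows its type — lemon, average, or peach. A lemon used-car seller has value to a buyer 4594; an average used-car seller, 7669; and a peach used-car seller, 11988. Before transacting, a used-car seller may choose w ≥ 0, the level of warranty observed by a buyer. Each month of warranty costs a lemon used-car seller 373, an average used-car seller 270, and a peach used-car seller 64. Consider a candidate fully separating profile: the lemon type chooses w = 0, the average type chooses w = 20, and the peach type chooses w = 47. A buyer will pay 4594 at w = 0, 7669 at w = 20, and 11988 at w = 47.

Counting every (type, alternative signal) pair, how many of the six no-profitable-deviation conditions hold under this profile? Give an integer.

Average (own payoff 7669 − 270×20 = 2269): to w=0 gives 4594 → profitable ✗; to w=47 gives 11988 − 270×47 = -702 → no gain ✓.
Peach (own payoff 11988 − 64×47 = 8980): to w=0 gives 4594 → no gain ✓; to w=20 gives 7669 − 64×20 = 6389 → no gain ✓.
Lemon (own payoff 4594): to w=20 gives 7669 − 373×20 = 209 → no gain ✓; to w=47 gives 11988 − 373×47 = -5543 → no gain ✓.
5 of the 6 constraints hold; not an equilibrium.

5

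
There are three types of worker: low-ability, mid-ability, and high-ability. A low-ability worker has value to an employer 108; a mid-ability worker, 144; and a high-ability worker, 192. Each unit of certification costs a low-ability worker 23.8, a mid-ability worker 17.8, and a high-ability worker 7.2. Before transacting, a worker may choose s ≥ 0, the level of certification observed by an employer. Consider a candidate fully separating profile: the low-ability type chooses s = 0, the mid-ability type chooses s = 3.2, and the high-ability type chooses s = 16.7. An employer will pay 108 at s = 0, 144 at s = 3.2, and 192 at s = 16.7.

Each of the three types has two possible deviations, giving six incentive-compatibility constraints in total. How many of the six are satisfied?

High-ability (own payoff 192 − 7.2×16.7 = 71.76): to s=0 gives 108 → profitable ✗; to s=3.2 gives 144 − 7.2×3.2 = 120.96 → profitable ✗.
Low-ability (own payoff 108): to s=3.2 gives 144 − 23.8×3.2 = 67.84 → no gain ✓; to s=16.7 gives 192 − 23.8×16.7 = -205.46 → no gain ✓.
Mid-ability (own payoff 144 − 17.8×3.2 = 87.04): to s=0 gives 108 → profitable ✗; to s=16.7 gives 192 − 17.8×16.7 = -105.26 → no gain ✓.
3 of the 6 constraints hold; not an equilibrium.

3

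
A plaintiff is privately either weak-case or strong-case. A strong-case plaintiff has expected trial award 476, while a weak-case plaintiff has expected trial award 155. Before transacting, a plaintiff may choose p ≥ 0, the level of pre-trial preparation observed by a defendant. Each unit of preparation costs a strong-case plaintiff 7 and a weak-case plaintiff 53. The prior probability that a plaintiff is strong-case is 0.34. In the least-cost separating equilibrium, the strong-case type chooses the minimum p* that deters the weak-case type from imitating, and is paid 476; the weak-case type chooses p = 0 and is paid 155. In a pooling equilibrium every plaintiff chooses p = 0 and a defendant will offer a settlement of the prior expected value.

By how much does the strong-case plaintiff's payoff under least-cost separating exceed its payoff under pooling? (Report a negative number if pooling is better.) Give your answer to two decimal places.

169.46

Least-cost separating signal: p* solves 155 = 476 − 53·p*, so p* = (476 − 155)/53 ≈ 6.0566.
Strong-case type's separating payoff: 476 − 7 × p* = 476 − 7 × (476 − 155)/53 = 476 − 2247/53 ≈ 433.6038.
Pooling payoff: 0.34 × 476 + 0.66 × 155 = 264.14.
Difference: 433.6038 − 264.14 = 169.4638, i.e. 169.46 to two decimal places.
The strong-case type prefers to separate.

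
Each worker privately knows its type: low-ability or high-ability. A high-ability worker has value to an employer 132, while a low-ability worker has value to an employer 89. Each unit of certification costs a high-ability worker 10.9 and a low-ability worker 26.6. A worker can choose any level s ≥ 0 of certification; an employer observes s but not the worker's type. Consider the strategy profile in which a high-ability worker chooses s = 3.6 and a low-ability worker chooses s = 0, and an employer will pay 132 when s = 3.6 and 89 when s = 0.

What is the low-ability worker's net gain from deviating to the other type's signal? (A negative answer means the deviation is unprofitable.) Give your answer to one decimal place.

Playing s = 0 the low-ability worker receives 89.
Deviating to s = 3.6 brings payment 132 at cost 26.6 × 3.6 = 95.76, netting 36.24.
Gain from deviating: 36.24 − 89 = -52.76, i.e. -52.8 to one decimal place.
The gain is negative, so the low-ability type's incentive-compatibility constraint is satisfied.

-52.8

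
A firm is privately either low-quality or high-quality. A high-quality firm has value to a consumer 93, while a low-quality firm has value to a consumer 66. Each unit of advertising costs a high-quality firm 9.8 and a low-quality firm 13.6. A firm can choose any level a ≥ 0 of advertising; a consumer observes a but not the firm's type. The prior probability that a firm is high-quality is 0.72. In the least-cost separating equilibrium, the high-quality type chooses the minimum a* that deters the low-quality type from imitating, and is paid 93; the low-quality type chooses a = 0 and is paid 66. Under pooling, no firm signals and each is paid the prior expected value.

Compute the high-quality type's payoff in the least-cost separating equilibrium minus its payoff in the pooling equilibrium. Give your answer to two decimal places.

-11.90

Least-cost separating signal: a* solves 66 = 93 − 13.6·a*, so a* = (93 − 66)/13.6 ≈ 1.9853.
High-quality type's separating payoff: 93 − 9.8 × a* = 93 − 9.8 × (93 − 66)/13.6 = 93 − 264.6/13.6 ≈ 73.5441.
Pooling payoff: 0.72 × 93 + 0.28 × 66 = 85.44.
Difference: 73.5441 − 85.44 = -11.8959, i.e. -11.90 to two decimal places.
The high-quality type would prefer the pooling outcome.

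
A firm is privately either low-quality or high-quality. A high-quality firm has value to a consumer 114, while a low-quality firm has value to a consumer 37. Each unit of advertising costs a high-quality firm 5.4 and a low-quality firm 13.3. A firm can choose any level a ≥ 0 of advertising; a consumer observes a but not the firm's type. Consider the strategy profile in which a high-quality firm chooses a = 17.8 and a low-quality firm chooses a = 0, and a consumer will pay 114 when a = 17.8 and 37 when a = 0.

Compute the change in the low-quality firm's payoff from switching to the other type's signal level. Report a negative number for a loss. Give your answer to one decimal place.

-159.7

Playing a = 0 the low-quality firm receives 37.
Deviating to a = 17.8 brings payment 114 at cost 13.3 × 17.8 = 236.74, netting -122.74.
Gain from deviating: -122.74 − 37 = -159.74, i.e. -159.7 to one decimal place.
The gain is negative, so the low-quality type's incentive-compatibility constraint is satisfied.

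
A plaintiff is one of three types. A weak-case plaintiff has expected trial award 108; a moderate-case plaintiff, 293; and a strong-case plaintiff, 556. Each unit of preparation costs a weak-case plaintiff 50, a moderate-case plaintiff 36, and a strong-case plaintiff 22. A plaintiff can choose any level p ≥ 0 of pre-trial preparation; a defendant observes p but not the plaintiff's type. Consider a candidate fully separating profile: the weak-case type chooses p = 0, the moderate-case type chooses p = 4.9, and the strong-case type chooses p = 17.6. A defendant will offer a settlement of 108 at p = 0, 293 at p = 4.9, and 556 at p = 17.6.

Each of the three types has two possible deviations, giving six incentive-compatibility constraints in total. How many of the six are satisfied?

Strong-case (own payoff 556 − 22×17.6 = 168.8): to p=0 gives 108 → no gain ✓; to p=4.9 gives 293 − 22×4.9 = 185.2 → profitable ✗.
Weak-case (own payoff 108): to p=4.9 gives 293 − 50×4.9 = 48 → no gain ✓; to p=17.6 gives 556 − 50×17.6 = -324 → no gain ✓.
Moderate-case (own payoff 293 − 36×4.9 = 116.6): to p=0 gives 108 → no gain ✓; to p=17.6 gives 556 − 36×17.6 = -77.6 → no gain ✓.
5 of the 6 constraints hold; not an equilibrium.

5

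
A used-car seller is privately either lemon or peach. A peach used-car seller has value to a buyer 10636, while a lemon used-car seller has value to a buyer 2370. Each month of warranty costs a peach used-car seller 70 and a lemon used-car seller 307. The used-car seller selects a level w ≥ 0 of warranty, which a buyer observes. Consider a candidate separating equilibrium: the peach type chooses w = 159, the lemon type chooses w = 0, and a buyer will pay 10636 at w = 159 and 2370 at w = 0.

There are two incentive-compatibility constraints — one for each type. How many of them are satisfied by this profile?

Lemon type: stay at 0 → 2370; mimic → 10636 − 307 × 159 = -38177. IC holds (2370 ≥ -38177).
Peach type: signal → 10636 − 70 × 159 = -494; deviate to 0 → 2370. IC fails (-494 < 2370).
1 of 2 constraints hold, so this profile is not an equilibrium.

1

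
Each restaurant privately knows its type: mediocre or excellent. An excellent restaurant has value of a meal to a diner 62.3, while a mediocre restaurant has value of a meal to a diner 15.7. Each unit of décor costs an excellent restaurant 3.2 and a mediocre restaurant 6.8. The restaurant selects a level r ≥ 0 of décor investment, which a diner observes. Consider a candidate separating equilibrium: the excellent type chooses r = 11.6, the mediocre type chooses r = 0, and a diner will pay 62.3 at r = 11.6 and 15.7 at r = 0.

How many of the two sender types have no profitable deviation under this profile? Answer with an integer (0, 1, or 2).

Mediocre type: stay at 0 → 15.7; mimic → 62.3 − 6.8 × 11.6 = -16.58. IC holds (15.7 ≥ -16.58).
Excellent type: signal → 62.3 − 3.2 × 11.6 = 25.18; deviate to 0 → 15.7. IC holds (25.18 ≥ 15.7).
2 of 2 constraints hold, so this is a separating equilibrium.

2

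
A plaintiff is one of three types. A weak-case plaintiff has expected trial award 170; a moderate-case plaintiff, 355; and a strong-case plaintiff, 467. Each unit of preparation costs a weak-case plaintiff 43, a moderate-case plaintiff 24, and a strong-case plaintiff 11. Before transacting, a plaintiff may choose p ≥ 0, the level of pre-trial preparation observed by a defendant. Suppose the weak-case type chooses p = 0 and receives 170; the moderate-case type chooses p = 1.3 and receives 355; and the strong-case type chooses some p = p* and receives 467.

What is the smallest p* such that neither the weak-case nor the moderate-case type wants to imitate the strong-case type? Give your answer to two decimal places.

Weak-case type (on-path payoff 170) won't mimic when 170 ≥ 467 − 43·p*, i.e. p* ≥ 6.91.
Moderate-case type (on-path payoff 355 − 24×1.3 = 323.8) won't mimic when 323.8 ≥ 467 − 24·p*, i.e. p* ≥ 5.97.
Both must hold, so p* = max(6.91, 5.97) = 6.91. The weak-case type's constraint binds.

6.91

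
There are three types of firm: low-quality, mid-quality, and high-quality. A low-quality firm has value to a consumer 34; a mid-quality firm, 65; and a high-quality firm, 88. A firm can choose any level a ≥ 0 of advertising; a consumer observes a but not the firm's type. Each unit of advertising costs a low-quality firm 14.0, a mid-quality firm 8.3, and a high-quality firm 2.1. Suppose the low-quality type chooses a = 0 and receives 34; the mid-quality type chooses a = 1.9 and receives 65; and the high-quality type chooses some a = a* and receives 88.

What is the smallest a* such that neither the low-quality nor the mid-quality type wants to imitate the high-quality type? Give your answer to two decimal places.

4.67

Mid-quality type (on-path payoff 65 − 8.3×1.9 = 49.23) won't mimic when 49.23 ≥ 88 − 8.3·a*, i.e. a* ≥ 4.67.
Low-quality type (on-path payoff 34) won't mimic when 34 ≥ 88 − 14.0·a*, i.e. a* ≥ 3.86.
Both must hold, so a* = max(3.86, 4.67) = 4.67. The mid-quality type's constraint binds.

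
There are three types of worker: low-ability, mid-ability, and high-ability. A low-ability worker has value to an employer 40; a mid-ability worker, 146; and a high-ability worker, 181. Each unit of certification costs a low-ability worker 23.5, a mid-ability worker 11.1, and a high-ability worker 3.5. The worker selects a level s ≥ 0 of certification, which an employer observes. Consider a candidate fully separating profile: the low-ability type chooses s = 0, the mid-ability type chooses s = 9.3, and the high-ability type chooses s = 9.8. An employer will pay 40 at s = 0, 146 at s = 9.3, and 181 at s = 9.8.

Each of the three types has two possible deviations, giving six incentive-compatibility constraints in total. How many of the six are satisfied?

Low-ability (own payoff 40): to s=9.3 gives 146 − 23.5×9.3 = -72.55 → no gain ✓; to s=9.8 gives 181 − 23.5×9.8 = -49.3 → no gain ✓.
Mid-ability (own payoff 146 − 11.1×9.3 = 42.77): to s=0 gives 40 → no gain ✓; to s=9.8 gives 181 − 11.1×9.8 = 72.22 → profitable ✗.
High-ability (own payoff 181 − 3.5×9.8 = 146.7): to s=0 gives 40 → no gain ✓; to s=9.3 gives 146 − 3.5×9.3 = 113.45 → no gain ✓.
5 of the 6 constraints hold; not an equilibrium.

5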